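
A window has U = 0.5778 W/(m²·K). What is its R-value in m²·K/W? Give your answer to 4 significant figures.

R = 1/U = 1/0.5778 = 1.7307

1.731 m²·K/W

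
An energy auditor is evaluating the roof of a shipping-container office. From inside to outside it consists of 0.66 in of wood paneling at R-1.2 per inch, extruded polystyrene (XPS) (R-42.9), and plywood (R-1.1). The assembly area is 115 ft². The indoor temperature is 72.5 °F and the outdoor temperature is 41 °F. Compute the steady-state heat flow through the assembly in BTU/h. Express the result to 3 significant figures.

0.66 × 1.2 = 0.792
R_total = 0.792 + 42.9 + 1.1 = 44.79 ft²·°F·h/BTU
Q = A·ΔT/R = 115 × (72.5 − 41) / 44.79 = 80.87 BTU/h

80.9 BTU/h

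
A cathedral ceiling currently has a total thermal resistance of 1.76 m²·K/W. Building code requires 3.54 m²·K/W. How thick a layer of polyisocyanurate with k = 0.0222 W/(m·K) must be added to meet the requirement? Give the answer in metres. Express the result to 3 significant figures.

0.0395 m

ΔR = 3.54 − 1.76 = 1.78 m²·K/W
L = ΔR × k = 1.78 × 0.0222 = 0.03952 m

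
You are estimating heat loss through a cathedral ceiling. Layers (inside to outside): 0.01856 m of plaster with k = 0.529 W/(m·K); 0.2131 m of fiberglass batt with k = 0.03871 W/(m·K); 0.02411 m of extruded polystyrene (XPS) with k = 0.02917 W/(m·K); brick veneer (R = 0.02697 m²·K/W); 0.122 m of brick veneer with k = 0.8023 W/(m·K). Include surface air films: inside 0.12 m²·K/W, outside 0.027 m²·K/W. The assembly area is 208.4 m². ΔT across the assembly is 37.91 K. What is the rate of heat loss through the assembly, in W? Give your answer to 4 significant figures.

0.01856/0.529 = 0.035085
0.2131/0.03871 = 5.505
0.02411/0.02917 = 0.82653
0.122/0.8023 = 0.15206
R_total = 0.12 + 0.035085 + 5.505 + 0.82653 + 0.02697 + 0.15206 + 0.027 = 6.6927 m²·K/W
Q = A·ΔT/R = 208.4 × 37.91 / 6.6927 = 1180.5 W

1180 W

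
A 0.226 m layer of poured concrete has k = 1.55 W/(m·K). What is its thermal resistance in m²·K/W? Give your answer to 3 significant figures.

0.146 m²·K/W

R = L/k = 0.226/1.55 = 0.1458 m²·K/W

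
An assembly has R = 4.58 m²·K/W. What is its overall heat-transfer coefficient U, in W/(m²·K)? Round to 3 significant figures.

0.218 W/(m²·K)

U = 1/R = 1/4.58 = 0.2183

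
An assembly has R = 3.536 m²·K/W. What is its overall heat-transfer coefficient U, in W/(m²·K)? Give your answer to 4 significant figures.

0.2828 W/(m²·K)

U = 1/R = 1/3.536 = 0.28281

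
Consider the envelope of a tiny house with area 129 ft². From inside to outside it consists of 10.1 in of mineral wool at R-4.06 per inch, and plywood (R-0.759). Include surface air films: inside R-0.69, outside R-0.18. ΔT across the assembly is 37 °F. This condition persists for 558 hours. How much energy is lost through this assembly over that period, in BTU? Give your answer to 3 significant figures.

62500 BTU

10.1 × 4.06 = 41.01
R_total = 0.69 + 41.01 + 0.759 + 0.18 = 42.63 ft²·°F·h/BTU
Q = 129 × 37 / 42.63 = 112 BTU/h
E = 112 × 558 = 62470 BTU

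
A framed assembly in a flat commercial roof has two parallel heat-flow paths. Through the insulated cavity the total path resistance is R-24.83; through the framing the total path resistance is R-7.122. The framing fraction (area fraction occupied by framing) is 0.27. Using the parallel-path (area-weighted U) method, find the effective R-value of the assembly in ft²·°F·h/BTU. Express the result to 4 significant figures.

U_eff = 0.73/24.83 + 0.27/7.122 = 0.0294 + 0.037911 = 0.067311
R_eff = 1/U_eff = 14.856 ft²·°F·h/BTU

14.86 ft²·°F·h/BTU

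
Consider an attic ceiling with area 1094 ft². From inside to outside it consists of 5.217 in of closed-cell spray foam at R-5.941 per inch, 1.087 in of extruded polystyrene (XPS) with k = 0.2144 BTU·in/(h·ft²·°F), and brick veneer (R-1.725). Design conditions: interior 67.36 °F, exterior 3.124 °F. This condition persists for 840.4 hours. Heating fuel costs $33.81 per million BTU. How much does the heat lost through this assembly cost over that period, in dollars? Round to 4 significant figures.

5.217 × 5.941 = 30.994
1.087/0.2144 = 5.07
R_total = 30.994 + 5.07 + 1.725 = 37.789 ft²·°F·h/BTU
Q = 1094 × (67.36 − 3.124) / 37.789 = 1859.6 BTU/h
E = 1859.6 × 840.4 = 1562800 BTU
Cost = 1562800/10⁶ × 33.81 = $52.84

52.84 dollars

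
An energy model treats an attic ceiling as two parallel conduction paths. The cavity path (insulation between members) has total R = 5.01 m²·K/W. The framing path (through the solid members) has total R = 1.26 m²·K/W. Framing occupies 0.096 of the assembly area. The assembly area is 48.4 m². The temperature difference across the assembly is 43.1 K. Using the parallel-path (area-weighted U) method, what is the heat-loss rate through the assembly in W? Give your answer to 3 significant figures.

U_eff = 0.904/5.01 + 0.096/1.26 = 0.1804 + 0.07619 = 0.2566
R_eff = 1/U_eff = 3.897 m²·K/W
Q = 48.4 × 43.1 / 3.897 = 535.3 W

535 W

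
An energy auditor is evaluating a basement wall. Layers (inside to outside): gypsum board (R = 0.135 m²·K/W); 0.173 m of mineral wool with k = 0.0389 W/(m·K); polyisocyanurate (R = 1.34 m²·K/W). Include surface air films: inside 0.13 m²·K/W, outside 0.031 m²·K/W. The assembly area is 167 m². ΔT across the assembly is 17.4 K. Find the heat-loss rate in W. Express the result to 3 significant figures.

478 W

0.173/0.0389 = 4.447
R_total = 0.13 + 0.135 + 4.447 + 1.34 + 0.031 = 6.083 m²·K/W
Q = A·ΔT/R = 167 × 17.4 / 6.083 = 477.7 W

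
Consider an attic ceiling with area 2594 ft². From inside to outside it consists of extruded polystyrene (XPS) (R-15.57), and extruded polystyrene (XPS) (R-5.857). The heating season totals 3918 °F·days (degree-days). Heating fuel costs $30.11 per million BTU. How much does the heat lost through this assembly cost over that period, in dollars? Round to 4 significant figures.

R_total = 15.57 + 5.857 = 21.427 ft²·°F·h/BTU
E = A × HDD × 24 / R = 2594 × 3918 × 24 / 21.427 = 11384000 BTU
Cost = 11384000/10⁶ × 30.11 = $342.76

342.8 dollars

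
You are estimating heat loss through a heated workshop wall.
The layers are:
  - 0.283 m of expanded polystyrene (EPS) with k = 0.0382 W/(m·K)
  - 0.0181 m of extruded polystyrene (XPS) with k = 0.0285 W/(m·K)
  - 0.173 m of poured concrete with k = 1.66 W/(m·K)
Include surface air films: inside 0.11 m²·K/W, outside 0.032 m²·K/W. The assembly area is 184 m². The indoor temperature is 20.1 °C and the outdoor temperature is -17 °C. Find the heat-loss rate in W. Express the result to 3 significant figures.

0.283/0.0382 = 7.408
0.0181/0.0285 = 0.6351
0.173/1.66 = 0.1042
R_total = 0.11 + 7.408 + 0.6351 + 0.1042 + 0.032 = 8.29 m²·K/W
Q = A·ΔT/R = 184 × (20.1 − (-17)) / 8.29 = 823.5 W

823 W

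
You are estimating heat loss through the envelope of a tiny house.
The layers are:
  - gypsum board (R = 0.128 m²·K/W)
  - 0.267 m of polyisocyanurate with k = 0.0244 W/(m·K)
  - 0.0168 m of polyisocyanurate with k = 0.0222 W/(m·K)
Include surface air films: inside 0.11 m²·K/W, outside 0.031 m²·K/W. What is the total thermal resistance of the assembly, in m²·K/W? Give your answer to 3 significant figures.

12.0 m²·K/W

0.267/0.0244 = 10.94
0.0168/0.0222 = 0.7568
R_total = 0.11 + 0.128 + 10.94 + 0.7568 + 0.031 = 11.97 m²·K/W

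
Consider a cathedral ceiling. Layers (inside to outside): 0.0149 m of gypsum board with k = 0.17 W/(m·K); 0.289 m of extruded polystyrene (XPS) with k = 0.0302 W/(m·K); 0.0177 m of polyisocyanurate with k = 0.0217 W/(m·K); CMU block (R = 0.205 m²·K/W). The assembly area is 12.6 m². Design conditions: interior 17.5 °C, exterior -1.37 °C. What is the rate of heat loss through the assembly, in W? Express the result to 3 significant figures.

0.0149/0.17 = 0.08765
0.289/0.0302 = 9.57
0.0177/0.0217 = 0.8157
R_total = 0.08765 + 9.57 + 0.8157 + 0.205 = 10.68 m²·K/W
Q = A·ΔT/R = 12.6 × (17.5 − (-1.37)) / 10.68 = 22.27 W

22.3 W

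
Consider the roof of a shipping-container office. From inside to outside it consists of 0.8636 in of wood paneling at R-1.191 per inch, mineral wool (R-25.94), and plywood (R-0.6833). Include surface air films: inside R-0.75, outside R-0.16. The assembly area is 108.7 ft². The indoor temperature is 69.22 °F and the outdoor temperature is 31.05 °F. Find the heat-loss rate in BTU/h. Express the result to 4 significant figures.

145.3 BTU/h

0.8636 × 1.191 = 1.0285
R_total = 0.75 + 1.0285 + 25.94 + 0.6833 + 0.16 = 28.562 ft²·°F·h/BTU
Q = A·ΔT/R = 108.7 × (69.22 − 31.05) / 28.562 = 145.27 BTU/h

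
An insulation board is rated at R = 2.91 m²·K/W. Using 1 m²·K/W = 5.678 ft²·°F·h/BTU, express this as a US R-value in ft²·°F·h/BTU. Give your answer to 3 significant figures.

R_US = 2.91 × 5.678 = 16.52

16.5 ft²·°F·h/BTU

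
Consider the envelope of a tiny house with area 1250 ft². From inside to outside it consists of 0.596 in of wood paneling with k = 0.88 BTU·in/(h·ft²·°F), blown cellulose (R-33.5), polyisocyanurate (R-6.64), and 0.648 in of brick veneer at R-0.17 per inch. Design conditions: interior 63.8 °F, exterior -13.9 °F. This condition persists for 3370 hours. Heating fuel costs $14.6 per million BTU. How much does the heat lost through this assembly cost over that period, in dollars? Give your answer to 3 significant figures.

117 dollars

0.596/0.88 = 0.6773
0.648 × 0.17 = 0.1102
R_total = 0.6773 + 33.5 + 6.64 + 0.1102 = 40.93 ft²·°F·h/BTU
Q = 1250 × (63.8 − (-13.9)) / 40.93 = 2373 BTU/h
E = 2373 × 3370 = 7997000 BTU
Cost = 7997000/10⁶ × 14.6 = $116.8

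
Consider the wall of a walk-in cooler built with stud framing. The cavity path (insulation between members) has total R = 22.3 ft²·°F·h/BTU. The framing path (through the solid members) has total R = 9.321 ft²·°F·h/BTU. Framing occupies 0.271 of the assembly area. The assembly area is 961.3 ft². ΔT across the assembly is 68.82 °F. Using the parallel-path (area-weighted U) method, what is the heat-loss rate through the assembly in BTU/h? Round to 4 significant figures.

4086 BTU/h

U_eff = 0.729/22.3 + 0.271/9.321 = 0.032691 + 0.029074 = 0.061765
R_eff = 1/U_eff = 16.19 ft²·°F·h/BTU
Q = 961.3 × 68.82 / 16.19 = 4086.1 BTU/h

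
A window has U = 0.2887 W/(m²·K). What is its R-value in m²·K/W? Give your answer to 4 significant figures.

3.464 m²·K/W

R = 1/U = 1/0.2887 = 3.4638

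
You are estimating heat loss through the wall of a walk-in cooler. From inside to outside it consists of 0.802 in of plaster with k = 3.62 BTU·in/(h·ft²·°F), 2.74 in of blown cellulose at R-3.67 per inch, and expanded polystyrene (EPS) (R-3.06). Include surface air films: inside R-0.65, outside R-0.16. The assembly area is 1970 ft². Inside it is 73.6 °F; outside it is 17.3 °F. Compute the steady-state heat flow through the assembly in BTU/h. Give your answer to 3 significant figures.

0.802/3.62 = 0.2215
2.74 × 3.67 = 10.06
R_total = 0.65 + 0.2215 + 10.06 + 3.06 + 0.16 = 14.15 ft²·°F·h/BTU
Q = A·ΔT/R = 1970 × (73.6 − 17.3) / 14.15 = 7840 BTU/h

7840 BTU/h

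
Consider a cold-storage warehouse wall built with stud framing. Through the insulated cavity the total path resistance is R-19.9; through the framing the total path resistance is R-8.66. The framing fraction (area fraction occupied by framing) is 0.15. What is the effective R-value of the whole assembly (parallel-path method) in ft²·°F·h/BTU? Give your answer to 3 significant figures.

16.7 ft²·°F·h/BTU

U_eff = 0.85/19.9 + 0.15/8.66 = 0.04271 + 0.01732 = 0.06003
R_eff = 1/U_eff = 16.66 ft²·°F·h/BTU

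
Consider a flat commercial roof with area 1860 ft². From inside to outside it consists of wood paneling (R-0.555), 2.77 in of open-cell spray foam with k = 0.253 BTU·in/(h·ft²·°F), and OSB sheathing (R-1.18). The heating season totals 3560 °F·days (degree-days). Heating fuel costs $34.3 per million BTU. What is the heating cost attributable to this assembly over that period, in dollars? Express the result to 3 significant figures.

430 dollars

2.77/0.253 = 10.95
R_total = 0.555 + 10.95 + 1.18 = 12.68 ft²·°F·h/BTU
E = A × HDD × 24 / R = 1860 × 3560 × 24 / 12.68 = 12530000 BTU
Cost = 12530000/10⁶ × 34.3 = $429.8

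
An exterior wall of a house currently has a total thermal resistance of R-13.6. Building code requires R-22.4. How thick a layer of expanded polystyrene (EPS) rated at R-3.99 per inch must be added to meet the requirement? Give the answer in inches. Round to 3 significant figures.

2.21 in

ΔR = 22.4 − 13.6 = 8.8 ft²·°F·h/BTU
L = ΔR / (R/in) = 8.8/3.99 = 2.206 in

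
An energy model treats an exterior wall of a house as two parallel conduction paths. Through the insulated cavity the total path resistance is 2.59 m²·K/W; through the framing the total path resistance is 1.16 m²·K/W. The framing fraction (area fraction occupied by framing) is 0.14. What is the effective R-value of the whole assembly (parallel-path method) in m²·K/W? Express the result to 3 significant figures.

2.21 m²·K/W

U_eff = 0.86/2.59 + 0.14/1.16 = 0.332 + 0.1207 = 0.4527
R_eff = 1/U_eff = 2.209 m²·K/W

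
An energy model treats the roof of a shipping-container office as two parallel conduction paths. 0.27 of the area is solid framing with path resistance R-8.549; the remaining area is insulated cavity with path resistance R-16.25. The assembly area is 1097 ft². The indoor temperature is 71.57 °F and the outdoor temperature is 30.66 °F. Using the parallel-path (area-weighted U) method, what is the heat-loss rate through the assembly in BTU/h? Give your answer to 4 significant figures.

U_eff = 0.73/16.25 + 0.27/8.549 = 0.044923 + 0.031583 = 0.076506
R_eff = 1/U_eff = 13.071 ft²·°F·h/BTU
Q = 1097 × (71.57 − 30.66) / 13.071 = 3433.4 BTU/h

3433 BTU/h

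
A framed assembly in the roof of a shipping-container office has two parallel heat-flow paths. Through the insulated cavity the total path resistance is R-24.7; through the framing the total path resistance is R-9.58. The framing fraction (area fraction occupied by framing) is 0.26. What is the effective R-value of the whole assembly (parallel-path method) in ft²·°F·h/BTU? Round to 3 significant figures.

U_eff = 0.74/24.7 + 0.26/9.58 = 0.02996 + 0.02714 = 0.0571
R_eff = 1/U_eff = 17.51 ft²·°F·h/BTU

17.5 ft²·°F·h/BTU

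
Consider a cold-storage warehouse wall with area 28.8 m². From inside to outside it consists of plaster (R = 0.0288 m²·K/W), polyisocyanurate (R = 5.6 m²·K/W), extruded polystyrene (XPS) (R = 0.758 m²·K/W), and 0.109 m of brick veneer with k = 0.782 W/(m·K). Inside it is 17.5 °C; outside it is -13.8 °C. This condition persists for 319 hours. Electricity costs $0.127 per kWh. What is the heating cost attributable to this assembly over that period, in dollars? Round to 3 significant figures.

0.109/0.782 = 0.1394
R_total = 0.0288 + 5.6 + 0.758 + 0.1394 = 6.526 m²·K/W
Q = 28.8 × (17.5 − (-13.8)) / 6.526 = 138.1 W
E = 138.1 W × 319 h / 1000 = 44.06 kWh
Cost = 44.06 × 0.127 = $5.596

5.60 dollars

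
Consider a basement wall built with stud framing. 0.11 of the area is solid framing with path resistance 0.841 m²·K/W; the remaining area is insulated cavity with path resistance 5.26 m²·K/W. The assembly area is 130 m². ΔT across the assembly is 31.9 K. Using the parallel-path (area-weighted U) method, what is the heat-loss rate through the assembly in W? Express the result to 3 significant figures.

U_eff = 0.89/5.26 + 0.11/0.841 = 0.1692 + 0.1308 = 0.3
R_eff = 1/U_eff = 3.333 m²·K/W
Q = 130 × 31.9 / 3.333 = 1244 W

1240 W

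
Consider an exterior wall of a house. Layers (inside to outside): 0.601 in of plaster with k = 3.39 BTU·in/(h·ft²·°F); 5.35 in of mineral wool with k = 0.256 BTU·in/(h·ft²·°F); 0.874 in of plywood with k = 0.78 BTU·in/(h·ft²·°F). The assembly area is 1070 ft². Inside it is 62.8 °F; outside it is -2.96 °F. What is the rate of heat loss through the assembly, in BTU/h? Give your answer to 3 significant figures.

0.601/3.39 = 0.1773
5.35/0.256 = 20.9
0.874/0.78 = 1.121
R_total = 0.1773 + 20.9 + 1.121 = 22.2 ft²·°F·h/BTU
Q = A·ΔT/R = 1070 × (62.8 − (-2.96)) / 22.2 = 3170 BTU/h

3170 BTU/h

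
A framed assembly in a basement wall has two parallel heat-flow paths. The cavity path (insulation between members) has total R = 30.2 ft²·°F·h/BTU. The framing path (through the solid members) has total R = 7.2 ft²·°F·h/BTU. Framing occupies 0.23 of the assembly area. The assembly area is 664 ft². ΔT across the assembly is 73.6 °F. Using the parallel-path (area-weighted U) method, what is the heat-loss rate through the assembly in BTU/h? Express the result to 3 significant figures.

2810 BTU/h

U_eff = 0.77/30.2 + 0.23/7.2 = 0.0255 + 0.03194 = 0.05744
R_eff = 1/U_eff = 17.41 ft²·°F·h/BTU
Q = 664 × 73.6 / 17.41 = 2807 BTU/h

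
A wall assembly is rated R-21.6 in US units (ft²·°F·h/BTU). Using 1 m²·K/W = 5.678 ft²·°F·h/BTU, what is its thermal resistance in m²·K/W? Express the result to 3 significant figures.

R_SI = 21.6/5.678 = 3.804

3.80 m²·K/W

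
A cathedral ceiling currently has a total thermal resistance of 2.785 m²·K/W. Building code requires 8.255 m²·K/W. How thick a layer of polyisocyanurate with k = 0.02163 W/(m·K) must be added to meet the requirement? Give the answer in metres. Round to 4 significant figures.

0.1183 m

ΔR = 8.255 − 2.785 = 5.47 m²·K/W
L = ΔR × k = 5.47 × 0.02163 = 0.11832 m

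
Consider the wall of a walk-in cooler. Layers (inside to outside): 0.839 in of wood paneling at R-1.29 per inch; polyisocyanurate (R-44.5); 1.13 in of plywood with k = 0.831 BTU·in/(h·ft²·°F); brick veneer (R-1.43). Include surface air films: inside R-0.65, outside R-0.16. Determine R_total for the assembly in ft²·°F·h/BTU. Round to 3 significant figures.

49.2 ft²·°F·h/BTU

0.839 × 1.29 = 1.082
1.13/0.831 = 1.36
R_total = 0.65 + 1.082 + 44.5 + 1.36 + 1.43 + 0.16 = 49.18 ft²·°F·h/BTU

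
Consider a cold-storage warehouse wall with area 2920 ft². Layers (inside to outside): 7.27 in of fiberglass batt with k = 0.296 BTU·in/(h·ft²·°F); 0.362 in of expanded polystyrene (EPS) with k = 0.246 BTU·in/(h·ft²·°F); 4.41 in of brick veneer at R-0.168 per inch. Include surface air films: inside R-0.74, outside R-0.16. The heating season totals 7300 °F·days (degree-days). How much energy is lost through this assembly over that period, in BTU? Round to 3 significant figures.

18500000 BTU

7.27/0.296 = 24.56
0.362/0.246 = 1.472
4.41 × 0.168 = 0.7409
R_total = 0.74 + 24.56 + 1.472 + 0.7409 + 0.16 = 27.67 ft²·°F·h/BTU
E = A × HDD × 24 / R = 2920 × 7300 × 24 / 27.67 = 18490000 BTU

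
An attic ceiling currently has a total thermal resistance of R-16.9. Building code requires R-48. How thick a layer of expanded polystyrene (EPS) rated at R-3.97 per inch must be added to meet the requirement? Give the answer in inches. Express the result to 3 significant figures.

7.83 in

ΔR = 48 − 16.9 = 31.1 ft²·°F·h/BTU
L = ΔR / (R/in) = 31.1/3.97 = 7.834 in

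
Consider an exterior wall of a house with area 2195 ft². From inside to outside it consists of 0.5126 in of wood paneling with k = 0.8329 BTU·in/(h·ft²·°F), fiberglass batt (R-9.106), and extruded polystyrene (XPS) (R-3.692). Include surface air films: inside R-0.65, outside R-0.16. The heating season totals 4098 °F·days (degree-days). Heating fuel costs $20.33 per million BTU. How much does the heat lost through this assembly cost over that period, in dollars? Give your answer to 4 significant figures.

0.5126/0.8329 = 0.61544
R_total = 0.65 + 0.61544 + 9.106 + 3.692 + 0.16 = 14.223 ft²·°F·h/BTU
E = A × HDD × 24 / R = 2195 × 4098 × 24 / 14.223 = 15178000 BTU
Cost = 15178000/10⁶ × 20.33 = $308.57

308.6 dollars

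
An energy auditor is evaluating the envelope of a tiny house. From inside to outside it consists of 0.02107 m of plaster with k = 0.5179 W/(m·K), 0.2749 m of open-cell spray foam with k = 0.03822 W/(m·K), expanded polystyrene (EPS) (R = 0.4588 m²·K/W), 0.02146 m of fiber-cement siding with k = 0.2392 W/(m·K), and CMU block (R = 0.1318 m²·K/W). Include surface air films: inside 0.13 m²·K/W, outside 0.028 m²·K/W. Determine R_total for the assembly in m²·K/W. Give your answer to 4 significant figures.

0.02107/0.5179 = 0.040684
0.2749/0.03822 = 7.1926
0.02146/0.2392 = 0.089716
R_total = 0.13 + 0.040684 + 7.1926 + 0.4588 + 0.089716 + 0.1318 + 0.028 = 8.0716 m²·K/W

8.072 m²·K/W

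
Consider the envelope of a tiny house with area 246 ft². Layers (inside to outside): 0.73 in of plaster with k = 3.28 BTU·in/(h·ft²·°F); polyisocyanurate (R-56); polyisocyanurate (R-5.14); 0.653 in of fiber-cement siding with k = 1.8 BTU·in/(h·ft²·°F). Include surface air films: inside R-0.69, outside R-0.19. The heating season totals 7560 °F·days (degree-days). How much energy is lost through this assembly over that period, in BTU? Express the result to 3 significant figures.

0.73/3.28 = 0.2226
0.653/1.8 = 0.3628
R_total = 0.69 + 0.2226 + 56 + 5.14 + 0.3628 + 0.19 = 62.61 ft²·°F·h/BTU
E = A × HDD × 24 / R = 246 × 7560 × 24 / 62.61 = 712900 BTU

713000 BTU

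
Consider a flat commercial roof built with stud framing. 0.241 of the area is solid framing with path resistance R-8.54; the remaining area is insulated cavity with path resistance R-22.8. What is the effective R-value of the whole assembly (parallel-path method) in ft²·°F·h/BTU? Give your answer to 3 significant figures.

16.3 ft²·°F·h/BTU

U_eff = 0.759/22.8 + 0.241/8.54 = 0.03329 + 0.02822 = 0.06151
R_eff = 1/U_eff = 16.26 ft²·°F·h/BTU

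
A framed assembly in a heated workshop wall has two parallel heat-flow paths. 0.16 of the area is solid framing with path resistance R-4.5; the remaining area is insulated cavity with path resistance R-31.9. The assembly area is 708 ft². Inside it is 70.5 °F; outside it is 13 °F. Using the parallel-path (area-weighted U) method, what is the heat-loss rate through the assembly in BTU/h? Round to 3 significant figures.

2520 BTU/h

U_eff = 0.84/31.9 + 0.16/4.5 = 0.02633 + 0.03556 = 0.06189
R_eff = 1/U_eff = 16.16 ft²·°F·h/BTU
Q = 708 × (70.5 − 13) / 16.16 = 2519 BTU/h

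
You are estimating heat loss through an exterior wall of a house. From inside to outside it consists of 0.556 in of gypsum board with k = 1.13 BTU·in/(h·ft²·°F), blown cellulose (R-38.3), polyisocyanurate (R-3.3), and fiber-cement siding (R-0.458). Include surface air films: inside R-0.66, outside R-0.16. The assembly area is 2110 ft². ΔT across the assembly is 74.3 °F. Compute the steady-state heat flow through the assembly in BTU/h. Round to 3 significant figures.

3610 BTU/h

0.556/1.13 = 0.492
R_total = 0.66 + 0.492 + 38.3 + 3.3 + 0.458 + 0.16 = 43.37 ft²·°F·h/BTU
Q = A·ΔT/R = 2110 × 74.3 / 43.37 = 3615 BTU/h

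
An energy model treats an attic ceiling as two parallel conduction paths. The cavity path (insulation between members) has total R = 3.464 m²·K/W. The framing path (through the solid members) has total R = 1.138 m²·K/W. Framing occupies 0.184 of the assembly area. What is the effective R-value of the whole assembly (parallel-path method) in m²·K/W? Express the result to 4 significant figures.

U_eff = 0.816/3.464 + 0.184/1.138 = 0.23557 + 0.16169 = 0.39725
R_eff = 1/U_eff = 2.5173 m²·K/W

2.517 m²·K/W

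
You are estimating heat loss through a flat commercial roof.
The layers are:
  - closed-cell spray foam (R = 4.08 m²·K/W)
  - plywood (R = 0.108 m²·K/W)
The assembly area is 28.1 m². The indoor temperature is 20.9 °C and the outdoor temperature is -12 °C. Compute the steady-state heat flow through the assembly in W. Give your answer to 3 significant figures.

R_total = 4.08 + 0.108 = 4.188 m²·K/W
Q = A·ΔT/R = 28.1 × (20.9 − (-12)) / 4.188 = 220.7 W

221 W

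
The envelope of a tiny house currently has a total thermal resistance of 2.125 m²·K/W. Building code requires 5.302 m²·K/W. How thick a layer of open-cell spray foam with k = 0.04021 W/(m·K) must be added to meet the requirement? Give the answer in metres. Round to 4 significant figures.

ΔR = 5.302 − 2.125 = 3.177 m²·K/W
L = ΔR × k = 3.177 × 0.04021 = 0.12775 m

0.1277 m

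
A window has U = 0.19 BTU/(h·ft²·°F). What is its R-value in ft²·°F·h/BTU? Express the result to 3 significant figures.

R = 1/U = 1/0.19 = 5.263

5.26 ft²·°F·h/BTU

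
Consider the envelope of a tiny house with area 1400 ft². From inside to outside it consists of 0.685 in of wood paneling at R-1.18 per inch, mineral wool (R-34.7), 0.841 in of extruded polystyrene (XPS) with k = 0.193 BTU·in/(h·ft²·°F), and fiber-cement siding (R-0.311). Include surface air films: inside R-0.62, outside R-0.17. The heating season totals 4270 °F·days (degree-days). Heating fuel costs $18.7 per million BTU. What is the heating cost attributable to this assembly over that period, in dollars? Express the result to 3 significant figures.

0.685 × 1.18 = 0.8083
0.841/0.193 = 4.358
R_total = 0.62 + 0.8083 + 34.7 + 4.358 + 0.311 + 0.17 = 40.97 ft²·°F·h/BTU
E = A × HDD × 24 / R = 1400 × 4270 × 24 / 40.97 = 3502000 BTU
Cost = 3502000/10⁶ × 18.7 = $65.49

65.5 dollars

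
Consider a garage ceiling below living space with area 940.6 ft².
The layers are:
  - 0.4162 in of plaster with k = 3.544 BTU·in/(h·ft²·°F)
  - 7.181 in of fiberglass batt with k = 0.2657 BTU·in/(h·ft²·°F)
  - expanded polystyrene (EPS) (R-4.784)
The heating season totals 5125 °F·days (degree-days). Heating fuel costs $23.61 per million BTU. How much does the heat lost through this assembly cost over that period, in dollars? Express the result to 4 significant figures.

0.4162/3.544 = 0.11744
7.181/0.2657 = 27.027
R_total = 0.11744 + 27.027 + 4.784 = 31.928 ft²·°F·h/BTU
E = A × HDD × 24 / R = 940.6 × 5125 × 24 / 31.928 = 3623600 BTU
Cost = 3623600/10⁶ × 23.61 = $85.552

85.55 dollars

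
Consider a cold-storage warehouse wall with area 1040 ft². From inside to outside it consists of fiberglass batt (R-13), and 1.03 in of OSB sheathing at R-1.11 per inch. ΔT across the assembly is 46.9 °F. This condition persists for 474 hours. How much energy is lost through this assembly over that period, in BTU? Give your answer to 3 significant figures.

1630000 BTU

1.03 × 1.11 = 1.143
R_total = 13 + 1.143 = 14.14 ft²·°F·h/BTU
Q = 1040 × 46.9 / 14.14 = 3449 BTU/h
E = 3449 × 474 = 1635000 BTU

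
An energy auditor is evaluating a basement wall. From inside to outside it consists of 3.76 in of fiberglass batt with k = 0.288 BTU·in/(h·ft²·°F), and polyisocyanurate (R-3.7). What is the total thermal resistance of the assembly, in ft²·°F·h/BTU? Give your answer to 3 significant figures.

16.8 ft²·°F·h/BTU

3.76/0.288 = 13.06
R_total = 13.06 + 3.7 = 16.76 ft²·°F·h/BTU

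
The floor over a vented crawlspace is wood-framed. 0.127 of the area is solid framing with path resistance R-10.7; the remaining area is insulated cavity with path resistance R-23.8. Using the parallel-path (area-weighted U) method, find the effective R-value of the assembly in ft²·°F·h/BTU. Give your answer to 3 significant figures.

20.6 ft²·°F·h/BTU

U_eff = 0.873/23.8 + 0.127/10.7 = 0.03668 + 0.01187 = 0.04855
R_eff = 1/U_eff = 20.6 ft²·°F·h/BTU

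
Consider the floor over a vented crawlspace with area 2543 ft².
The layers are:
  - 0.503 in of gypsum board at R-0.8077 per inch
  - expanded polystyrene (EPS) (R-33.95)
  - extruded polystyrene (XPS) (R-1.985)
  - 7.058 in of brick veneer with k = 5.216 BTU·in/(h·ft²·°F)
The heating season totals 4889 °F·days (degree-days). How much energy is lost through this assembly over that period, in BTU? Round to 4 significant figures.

0.503 × 0.8077 = 0.40627
7.058/5.216 = 1.3531
R_total = 0.40627 + 33.95 + 1.985 + 1.3531 = 37.694 ft²·°F·h/BTU
E = A × HDD × 24 / R = 2543 × 4889 × 24 / 37.694 = 7915900 BTU

7916000 BTU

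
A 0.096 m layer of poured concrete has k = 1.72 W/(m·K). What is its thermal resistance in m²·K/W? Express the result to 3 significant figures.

R = L/k = 0.096/1.72 = 0.05581 m²·K/W

0.0558 m²·K/W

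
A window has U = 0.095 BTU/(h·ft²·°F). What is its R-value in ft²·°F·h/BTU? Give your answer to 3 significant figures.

R = 1/U = 1/0.095 = 10.53

10.5 ft²·°F·h/BTU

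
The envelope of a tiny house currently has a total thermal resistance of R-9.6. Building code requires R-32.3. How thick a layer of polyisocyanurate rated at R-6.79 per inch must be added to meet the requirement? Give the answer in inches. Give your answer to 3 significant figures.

ΔR = 32.3 − 9.6 = 22.7 ft²·°F·h/BTU
L = ΔR / (R/in) = 22.7/6.79 = 3.343 in

3.34 in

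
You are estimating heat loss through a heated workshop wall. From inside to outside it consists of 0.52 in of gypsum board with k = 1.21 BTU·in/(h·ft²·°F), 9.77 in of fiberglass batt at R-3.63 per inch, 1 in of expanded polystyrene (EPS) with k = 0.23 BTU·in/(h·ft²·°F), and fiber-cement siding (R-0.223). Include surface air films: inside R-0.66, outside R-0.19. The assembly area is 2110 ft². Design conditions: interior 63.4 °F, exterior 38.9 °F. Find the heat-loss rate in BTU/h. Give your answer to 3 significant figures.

0.52/1.21 = 0.4298
9.77 × 3.63 = 35.47
1/0.23 = 4.348
R_total = 0.66 + 0.4298 + 35.47 + 4.348 + 0.223 + 0.19 = 41.32 ft²·°F·h/BTU
Q = A·ΔT/R = 2110 × (63.4 − 38.9) / 41.32 = 1251 BTU/h

1250 BTU/h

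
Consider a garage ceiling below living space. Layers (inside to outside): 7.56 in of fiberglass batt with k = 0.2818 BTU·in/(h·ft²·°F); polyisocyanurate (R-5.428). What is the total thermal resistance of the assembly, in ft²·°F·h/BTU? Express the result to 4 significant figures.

7.56/0.2818 = 26.828
R_total = 26.828 + 5.428 = 32.256 ft²·°F·h/BTU

32.26 ft²·°F·h/BTU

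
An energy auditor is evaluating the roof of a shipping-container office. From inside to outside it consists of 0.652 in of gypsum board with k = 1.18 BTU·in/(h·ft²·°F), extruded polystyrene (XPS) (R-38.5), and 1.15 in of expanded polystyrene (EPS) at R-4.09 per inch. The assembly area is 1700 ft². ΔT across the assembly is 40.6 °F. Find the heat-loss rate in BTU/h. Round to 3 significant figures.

1580 BTU/h

0.652/1.18 = 0.5525
1.15 × 4.09 = 4.703
R_total = 0.5525 + 38.5 + 4.703 = 43.76 ft²·°F·h/BTU
Q = A·ΔT/R = 1700 × 40.6 / 43.76 = 1577 BTU/h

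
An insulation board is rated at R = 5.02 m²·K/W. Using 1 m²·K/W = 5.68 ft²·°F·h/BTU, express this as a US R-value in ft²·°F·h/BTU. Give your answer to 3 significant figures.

28.5 ft²·°F·h/BTU

R_US = 5.02 × 5.68 = 28.51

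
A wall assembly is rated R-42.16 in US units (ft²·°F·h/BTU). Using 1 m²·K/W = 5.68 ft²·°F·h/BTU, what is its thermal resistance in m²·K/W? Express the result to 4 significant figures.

R_SI = 42.16/5.68 = 7.4225

7.423 m²·K/W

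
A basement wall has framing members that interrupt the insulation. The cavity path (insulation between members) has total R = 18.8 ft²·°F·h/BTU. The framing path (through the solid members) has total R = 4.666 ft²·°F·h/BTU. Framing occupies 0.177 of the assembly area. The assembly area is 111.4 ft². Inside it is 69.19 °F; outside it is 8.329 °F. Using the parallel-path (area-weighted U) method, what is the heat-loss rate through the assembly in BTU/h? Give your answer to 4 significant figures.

U_eff = 0.823/18.8 + 0.177/4.666 = 0.043777 + 0.037934 = 0.081711
R_eff = 1/U_eff = 12.238 ft²·°F·h/BTU
Q = 111.4 × (69.19 − 8.329) / 12.238 = 553.99 BTU/h

554.0 BTU/h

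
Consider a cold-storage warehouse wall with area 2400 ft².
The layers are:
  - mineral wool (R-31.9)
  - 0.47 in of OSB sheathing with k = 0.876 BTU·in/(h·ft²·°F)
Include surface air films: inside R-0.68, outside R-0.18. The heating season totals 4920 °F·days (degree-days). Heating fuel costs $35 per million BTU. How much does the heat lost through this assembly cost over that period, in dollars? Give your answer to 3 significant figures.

298 dollars

0.47/0.876 = 0.5365
R_total = 0.68 + 31.9 + 0.5365 + 0.18 = 33.3 ft²·°F·h/BTU
E = A × HDD × 24 / R = 2400 × 4920 × 24 / 33.3 = 8511000 BTU
Cost = 8511000/10⁶ × 35 = $297.9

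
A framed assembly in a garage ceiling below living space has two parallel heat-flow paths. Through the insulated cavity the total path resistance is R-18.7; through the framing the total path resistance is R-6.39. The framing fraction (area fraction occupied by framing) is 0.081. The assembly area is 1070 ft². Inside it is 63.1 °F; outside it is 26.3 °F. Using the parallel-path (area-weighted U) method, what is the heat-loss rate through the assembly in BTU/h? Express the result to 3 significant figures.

2430 BTU/h

U_eff = 0.919/18.7 + 0.081/6.39 = 0.04914 + 0.01268 = 0.06182
R_eff = 1/U_eff = 16.18 ft²·°F·h/BTU
Q = 1070 × (63.1 − 26.3) / 16.18 = 2434 BTU/h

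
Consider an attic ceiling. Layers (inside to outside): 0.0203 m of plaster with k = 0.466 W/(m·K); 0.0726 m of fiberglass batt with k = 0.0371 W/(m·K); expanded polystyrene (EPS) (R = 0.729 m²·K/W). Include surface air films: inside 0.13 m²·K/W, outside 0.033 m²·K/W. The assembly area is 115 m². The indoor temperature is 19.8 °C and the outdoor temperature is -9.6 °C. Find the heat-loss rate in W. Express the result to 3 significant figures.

1170 W

0.0203/0.466 = 0.04356
0.0726/0.0371 = 1.957
R_total = 0.13 + 0.04356 + 1.957 + 0.729 + 0.033 = 2.892 m²·K/W
Q = A·ΔT/R = 115 × (19.8 − (-9.6)) / 2.892 = 1169 W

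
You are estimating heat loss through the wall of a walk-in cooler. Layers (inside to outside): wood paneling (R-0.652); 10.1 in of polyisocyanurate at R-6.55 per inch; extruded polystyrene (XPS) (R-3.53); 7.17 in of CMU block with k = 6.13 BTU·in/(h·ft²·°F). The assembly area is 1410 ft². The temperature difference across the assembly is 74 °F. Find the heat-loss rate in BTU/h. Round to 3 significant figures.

10.1 × 6.55 = 66.16
7.17/6.13 = 1.17
R_total = 0.652 + 66.16 + 3.53 + 1.17 = 71.51 ft²·°F·h/BTU
Q = A·ΔT/R = 1410 × 74 / 71.51 = 1459 BTU/h

1460 BTU/h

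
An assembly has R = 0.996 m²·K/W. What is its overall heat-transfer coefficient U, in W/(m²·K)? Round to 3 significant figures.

U = 1/R = 1/0.996 = 1.004

1.00 W/(m²·K)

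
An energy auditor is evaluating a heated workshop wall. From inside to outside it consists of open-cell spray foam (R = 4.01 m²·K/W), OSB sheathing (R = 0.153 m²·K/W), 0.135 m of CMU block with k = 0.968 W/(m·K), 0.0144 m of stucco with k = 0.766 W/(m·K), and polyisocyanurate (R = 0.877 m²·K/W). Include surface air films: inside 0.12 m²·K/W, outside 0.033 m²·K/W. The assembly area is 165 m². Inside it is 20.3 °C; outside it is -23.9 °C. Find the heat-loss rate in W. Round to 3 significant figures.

1360 W

0.135/0.968 = 0.1395
0.0144/0.766 = 0.0188
R_total = 0.12 + 4.01 + 0.153 + 0.1395 + 0.0188 + 0.877 + 0.033 = 5.351 m²·K/W
Q = A·ΔT/R = 165 × (20.3 − (-23.9)) / 5.351 = 1363 W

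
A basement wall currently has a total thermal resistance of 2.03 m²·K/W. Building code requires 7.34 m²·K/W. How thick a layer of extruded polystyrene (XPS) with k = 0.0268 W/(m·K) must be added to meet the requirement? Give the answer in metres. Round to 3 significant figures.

ΔR = 7.34 − 2.03 = 5.31 m²·K/W
L = ΔR × k = 5.31 × 0.0268 = 0.1423 m

0.142 m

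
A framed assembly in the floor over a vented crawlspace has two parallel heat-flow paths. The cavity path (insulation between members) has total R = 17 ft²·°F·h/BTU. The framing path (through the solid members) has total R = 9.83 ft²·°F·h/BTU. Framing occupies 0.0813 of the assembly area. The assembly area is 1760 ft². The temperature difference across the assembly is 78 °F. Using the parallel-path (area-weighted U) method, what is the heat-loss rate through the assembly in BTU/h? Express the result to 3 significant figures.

U_eff = 0.9187/17 + 0.0813/9.83 = 0.05404 + 0.008271 = 0.06231
R_eff = 1/U_eff = 16.05 ft²·°F·h/BTU
Q = 1760 × 78 / 16.05 = 8554 BTU/h

8550 BTU/h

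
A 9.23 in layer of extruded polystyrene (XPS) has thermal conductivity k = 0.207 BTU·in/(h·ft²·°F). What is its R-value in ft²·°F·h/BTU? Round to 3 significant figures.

R = L/k = 9.23/0.207 = 44.59 ft²·°F·h/BTU

44.6 ft²·°F·h/BTU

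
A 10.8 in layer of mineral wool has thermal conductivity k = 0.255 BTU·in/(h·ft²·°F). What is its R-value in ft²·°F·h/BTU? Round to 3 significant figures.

42.4 ft²·°F·h/BTU

R = L/k = 10.8/0.255 = 42.35 ft²·°F·h/BTU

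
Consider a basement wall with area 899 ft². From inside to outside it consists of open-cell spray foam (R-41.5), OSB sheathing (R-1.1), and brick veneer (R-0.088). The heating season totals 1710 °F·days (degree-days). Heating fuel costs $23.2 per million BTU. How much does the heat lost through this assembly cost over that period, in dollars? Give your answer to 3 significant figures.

20.1 dollars

R_total = 41.5 + 1.1 + 0.088 = 42.69 ft²·°F·h/BTU
E = A × HDD × 24 / R = 899 × 1710 × 24 / 42.69 = 864300 BTU
Cost = 864300/10⁶ × 23.2 = $20.05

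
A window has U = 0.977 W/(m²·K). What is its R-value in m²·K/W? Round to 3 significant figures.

1.02 m²·K/W

R = 1/U = 1/0.977 = 1.024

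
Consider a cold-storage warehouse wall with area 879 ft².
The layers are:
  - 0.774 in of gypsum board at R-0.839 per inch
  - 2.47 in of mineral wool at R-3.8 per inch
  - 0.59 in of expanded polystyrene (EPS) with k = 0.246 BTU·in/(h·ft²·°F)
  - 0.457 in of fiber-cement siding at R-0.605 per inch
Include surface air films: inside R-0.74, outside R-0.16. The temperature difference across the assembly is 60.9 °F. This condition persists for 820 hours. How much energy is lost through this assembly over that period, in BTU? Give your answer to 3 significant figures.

3230000 BTU

0.774 × 0.839 = 0.6494
2.47 × 3.8 = 9.386
0.59/0.246 = 2.398
0.457 × 0.605 = 0.2765
R_total = 0.74 + 0.6494 + 9.386 + 2.398 + 0.2765 + 0.16 = 13.61 ft²·°F·h/BTU
Q = 879 × 60.9 / 13.61 = 3933 BTU/h
E = 3933 × 820 = 3225000 BTU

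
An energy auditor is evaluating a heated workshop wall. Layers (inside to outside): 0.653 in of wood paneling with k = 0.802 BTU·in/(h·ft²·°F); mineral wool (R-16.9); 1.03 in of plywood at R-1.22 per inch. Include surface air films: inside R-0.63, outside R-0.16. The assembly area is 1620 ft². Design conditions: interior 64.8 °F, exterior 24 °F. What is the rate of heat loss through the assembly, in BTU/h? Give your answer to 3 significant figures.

0.653/0.802 = 0.8142
1.03 × 1.22 = 1.257
R_total = 0.63 + 0.8142 + 16.9 + 1.257 + 0.16 = 19.76 ft²·°F·h/BTU
Q = A·ΔT/R = 1620 × (64.8 − 24) / 19.76 = 3345 BTU/h

3340 BTU/h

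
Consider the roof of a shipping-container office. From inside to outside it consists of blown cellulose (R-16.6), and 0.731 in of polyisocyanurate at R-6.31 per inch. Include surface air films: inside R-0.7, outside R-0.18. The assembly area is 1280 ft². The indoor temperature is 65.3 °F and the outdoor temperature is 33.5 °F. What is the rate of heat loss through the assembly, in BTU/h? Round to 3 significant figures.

0.731 × 6.31 = 4.613
R_total = 0.7 + 16.6 + 4.613 + 0.18 = 22.09 ft²·°F·h/BTU
Q = A·ΔT/R = 1280 × (65.3 − 33.5) / 22.09 = 1842 BTU/h

1840 BTU/h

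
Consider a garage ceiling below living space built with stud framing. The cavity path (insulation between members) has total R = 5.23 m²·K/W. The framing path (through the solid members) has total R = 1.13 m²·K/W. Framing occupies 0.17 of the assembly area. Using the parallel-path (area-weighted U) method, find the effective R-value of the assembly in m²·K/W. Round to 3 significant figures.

U_eff = 0.83/5.23 + 0.17/1.13 = 0.1587 + 0.1504 = 0.3091
R_eff = 1/U_eff = 3.235 m²·K/W

3.23 m²·K/W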